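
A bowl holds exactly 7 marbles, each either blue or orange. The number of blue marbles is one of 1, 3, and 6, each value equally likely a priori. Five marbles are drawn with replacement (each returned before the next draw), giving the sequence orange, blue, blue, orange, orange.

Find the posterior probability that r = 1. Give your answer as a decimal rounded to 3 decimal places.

For each hypothesis, P(data | H) works out to: P(data | r = 1) = (6/7)(1/7)(1/7)(6/7)(6/7) = 0.012852; P(data | r = 3) = (4/7)(3/7)(3/7)(4/7)(4/7) = 0.034271; P(data | r = 6) = (1/7)(6/7)(6/7)(1/7)(1/7) = 0.002142.
Weighting by the prior gives 1/3 · 0.012852 = 0.0042839, 1/3 · 0.034271 = 0.011424, 1/3 · 0.002142 = 0.00071399; summing to 0.016422.
So P(r = 1 | data) = (0.0042839) / (0.016422) = 0.26087.

0.261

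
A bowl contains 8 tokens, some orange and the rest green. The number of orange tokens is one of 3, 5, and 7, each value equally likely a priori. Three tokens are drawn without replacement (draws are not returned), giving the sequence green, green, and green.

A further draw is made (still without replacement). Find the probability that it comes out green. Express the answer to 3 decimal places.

Compute the likelihood of the observed sequence for each case: P(data | r = 3) = (5/8)(4/7)(3/6) = 5/28; P(data | r = 5) = (3/8)(2/7)(1/6) = 1/56; P(data | r = 7) = (1/8)(0/7) = 0.
Weighting by the prior gives 1/3 · 5/28 = 5/84, 1/3 · 1/56 = 1/168, 1/3 · 0 = 0; these sum to 11/168.
Normalising, the posterior is P(r = 3 | data) = 10/11, P(r = 5 | data) = 1/11, P(r = 7 | data) = 0.
So P(green next | data) = Σ P(green next | H) P(H | data) = (2/5)(10/11) + (0)(1/11) = 4/11.

0.364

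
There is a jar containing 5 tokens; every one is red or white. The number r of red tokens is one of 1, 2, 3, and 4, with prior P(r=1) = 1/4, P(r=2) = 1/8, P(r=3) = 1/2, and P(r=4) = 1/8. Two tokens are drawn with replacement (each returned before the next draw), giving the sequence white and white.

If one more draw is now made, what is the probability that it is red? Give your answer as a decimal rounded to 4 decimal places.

Under each hypothesis, the probability of the observed sequence is: P(data | r = 1) = (4/5)(4/5) = 16/25; P(data | r = 2) = (3/5)(3/5) = 9/25; P(data | r = 3) = (2/5)(2/5) = 4/25; P(data | r = 4) = (1/5)(1/5) = 1/25.
Weighting by the prior gives 1/4 · 16/25 = 4/25, 1/8 · 9/25 = 9/200, 1/2 · 4/25 = 2/25, 1/8 · 1/25 = 1/200; summing to 29/100.
Dividing through by the total gives posterior P(r = 1 | data) = 16/29, P(r = 2 | data) = 9/58, P(r = 3 | data) = 8/29, P(r = 4 | data) = 1/58.
So P(red next | data) = Σ P(red next | H) P(H | data) = (1/5)(16/29) + (2/5)(9/58) + (3/5)(8/29) + (4/5)(1/58) = 51/145.

0.3517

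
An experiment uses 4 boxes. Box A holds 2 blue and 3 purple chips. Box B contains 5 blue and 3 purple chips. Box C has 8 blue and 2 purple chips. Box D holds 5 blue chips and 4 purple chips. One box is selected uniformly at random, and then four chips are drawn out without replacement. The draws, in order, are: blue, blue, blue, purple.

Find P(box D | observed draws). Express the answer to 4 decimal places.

0.2481

Under each hypothesis, the probability of the observed sequence is: P(data | box A) = (2/5)(1/4)(0/3) = 0; P(data | box B) = (5/8)(4/7)(3/6)(3/5) = 0.10714; P(data | box C) = (8/10)(7/9)(6/8)(2/7) = 0.13333; P(data | box D) = (5/9)(4/8)(3/7)(4/6) = 0.079365.
Multiplying each by its prior: 1/4 · 0 = 0, 1/4 · 0.10714 = 0.026786, 1/4 · 0.13333 = 0.033333, 1/4 · 0.079365 = 0.019841; these sum to 0.07996.
Hence P(box D | data) = (0.019841) / (0.07996) = 0.24814.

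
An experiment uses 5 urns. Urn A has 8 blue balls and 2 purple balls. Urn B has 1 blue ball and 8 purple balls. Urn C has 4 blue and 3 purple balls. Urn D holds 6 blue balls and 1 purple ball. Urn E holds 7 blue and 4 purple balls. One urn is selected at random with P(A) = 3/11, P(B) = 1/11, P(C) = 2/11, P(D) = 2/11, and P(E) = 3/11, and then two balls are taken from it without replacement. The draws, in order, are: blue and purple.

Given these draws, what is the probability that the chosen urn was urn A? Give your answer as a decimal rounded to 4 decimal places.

Under each hypothesis, the probability of the observed sequence is: P(data | urn A) = (8/10)(2/9) = 0.17778; P(data | urn B) = (1/9)(8/8) = 0.11111; P(data | urn C) = (4/7)(3/6) = 0.28571; P(data | urn D) = (6/7)(1/6) = 0.14286; P(data | urn E) = (7/11)(4/10) = 0.25455.
Weighting by the prior gives 3/11 · 0.17778 = 0.048485, 1/11 · 0.11111 = 0.010101, 2/11 · 0.28571 = 0.051948, 2/11 · 0.14286 = 0.025974, 3/11 · 0.25455 = 0.069421; summing to 0.20593.
Therefore the posterior P(urn A | data) = (0.048485) / (0.20593) = 0.23544.

0.2354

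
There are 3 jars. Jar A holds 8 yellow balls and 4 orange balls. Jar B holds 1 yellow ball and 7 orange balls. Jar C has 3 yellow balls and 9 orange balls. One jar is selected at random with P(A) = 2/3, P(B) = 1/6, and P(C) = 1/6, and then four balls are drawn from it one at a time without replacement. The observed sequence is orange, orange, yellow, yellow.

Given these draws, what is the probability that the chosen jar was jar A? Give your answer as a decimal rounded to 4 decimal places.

Compute the likelihood of the observed sequence for each case: P(data | jar A) = (4/12)(3/11)(8/10)(7/9) = 0.056566; P(data | jar B) = (7/8)(6/7)(1/6)(0/5) = 0; P(data | jar C) = (9/12)(8/11)(3/10)(2/9) = 0.036364.
The prior-weighted likelihoods are 2/3 · 0.056566 = 0.03771, 1/6 · 0 = 0, 1/6 · 0.036364 = 0.0060606; with total 0.043771.
Therefore the posterior P(jar A | data) = (0.03771) / (0.043771) = 0.86154.

0.8615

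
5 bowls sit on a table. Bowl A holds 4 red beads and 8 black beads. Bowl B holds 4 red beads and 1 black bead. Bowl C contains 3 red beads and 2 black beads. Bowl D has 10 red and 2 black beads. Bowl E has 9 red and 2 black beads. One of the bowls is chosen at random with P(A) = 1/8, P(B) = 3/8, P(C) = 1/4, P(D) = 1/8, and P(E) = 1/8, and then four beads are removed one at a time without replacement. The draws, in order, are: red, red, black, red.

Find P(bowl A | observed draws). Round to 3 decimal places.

0.015

The likelihood of the observed sequence under each hypothesis: P(data | bowl A) = (4/12)(3/11)(8/10)(2/9) = 0.016162; P(data | bowl B) = (4/5)(3/4)(1/3)(2/2) = 0.2; P(data | bowl C) = (3/5)(2/4)(2/3)(1/2) = 0.1; P(data | bowl D) = (10/12)(9/11)(2/10)(8/9) = 0.12121; P(data | bowl E) = (9/11)(8/10)(2/9)(7/8) = 0.12727.
The prior-weighted likelihoods are 1/8 · 0.016162 = 0.0020202, 3/8 · 0.2 = 0.075, 1/4 · 0.1 = 0.025, 1/8 · 0.12121 = 0.015152, 1/8 · 0.12727 = 0.015909; with total 0.13308.
By Bayes' rule, P(bowl A | data) = (0.0020202) / (0.13308) = 0.01518.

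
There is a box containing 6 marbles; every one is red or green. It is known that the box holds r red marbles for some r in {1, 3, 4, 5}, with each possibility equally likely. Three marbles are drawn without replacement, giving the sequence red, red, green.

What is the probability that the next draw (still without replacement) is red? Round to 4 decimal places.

0.6774

Under each hypothesis, the probability of the observed sequence is: P(data | r = 1) = (1/6)(0/5) = 0; P(data | r = 3) = (3/6)(2/5)(3/4) = 3/20; P(data | r = 4) = (4/6)(3/5)(2/4) = 1/5; P(data | r = 5) = (5/6)(4/5)(1/4) = 1/6.
Weighting by the prior gives 1/4 · 0 = 0, 1/4 · 3/20 = 3/80, 1/4 · 1/5 = 1/20, 1/4 · 1/6 = 1/24; these sum to 31/240.
The posterior is then P(r = 1 | data) = 0, P(r = 3 | data) = 9/31, P(r = 4 | data) = 12/31, P(r = 5 | data) = 10/31.
Averaging over the posterior, P(red next | data) = (1/3)(9/31) + (2/3)(12/31) + (1)(10/31) = 21/31.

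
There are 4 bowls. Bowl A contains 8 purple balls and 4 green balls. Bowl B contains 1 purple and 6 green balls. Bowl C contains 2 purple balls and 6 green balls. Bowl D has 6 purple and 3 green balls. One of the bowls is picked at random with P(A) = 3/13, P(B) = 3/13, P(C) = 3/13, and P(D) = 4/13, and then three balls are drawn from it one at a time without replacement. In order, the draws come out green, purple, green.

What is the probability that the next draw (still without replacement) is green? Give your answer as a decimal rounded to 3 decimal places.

Under each hypothesis, the probability of the observed sequence is: P(data | bowl A) = (4/12)(8/11)(3/10) = 0.072727; P(data | bowl B) = (6/7)(1/6)(5/5) = 0.14286; P(data | bowl C) = (6/8)(2/7)(5/6) = 0.17857; P(data | bowl D) = (3/9)(6/8)(2/7) = 0.071429.
The prior-weighted likelihoods are 3/13 · 0.072727 = 0.016783, 3/13 · 0.14286 = 0.032967, 3/13 · 0.17857 = 0.041209, 4/13 · 0.071429 = 0.021978; summing to 0.11294.
The posterior is then P(bowl A | data) = 0.14861, P(bowl B | data) = 0.29191, P(bowl C | data) = 0.36488, P(bowl D | data) = 0.1946.
The predictive probability is P(green next | data) = (2/9)(0.14861) + (1)(0.29191) + (4/5)(0.36488) + (1/6)(0.1946) = 0.64927.

0.649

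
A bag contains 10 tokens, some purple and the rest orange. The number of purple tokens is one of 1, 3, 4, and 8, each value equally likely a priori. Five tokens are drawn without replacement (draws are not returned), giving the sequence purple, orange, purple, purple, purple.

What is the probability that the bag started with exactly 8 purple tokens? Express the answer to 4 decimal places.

0.9589

Compute the likelihood of the observed sequence for each case: P(data | r = 1) = (1/10)(9/9)(0/8) = 0; P(data | r = 3) = (3/10)(7/9)(2/8)(1/7)(0/6) = 0; P(data | r = 4) = (4/10)(6/9)(3/8)(2/7)(1/6) = 0.0047619; P(data | r = 8) = (8/10)(2/9)(7/8)(6/7)(5/6) = 0.11111.
Weighting by the prior gives 1/4 · 0 = 0, 1/4 · 0 = 0, 1/4 · 0.0047619 = 0.0011905, 1/4 · 0.11111 = 0.027778; summing to 0.028968.
So P(r = 8 | data) = (0.027778) / (0.028968) = 0.9589.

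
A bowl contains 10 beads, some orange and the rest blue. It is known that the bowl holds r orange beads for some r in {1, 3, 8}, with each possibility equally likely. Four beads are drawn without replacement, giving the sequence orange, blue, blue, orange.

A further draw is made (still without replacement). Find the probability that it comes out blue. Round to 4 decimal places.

For each hypothesis, P(data | H) works out to: P(data | r = 1) = (1/10)(9/9)(8/8)(0/7) = 0; P(data | r = 3) = (3/10)(7/9)(6/8)(2/7) = 1/20; P(data | r = 8) = (8/10)(2/9)(1/8)(7/7) = 1/45.
Weighting by the prior gives 1/3 · 0 = 0, 1/3 · 1/20 = 1/60, 1/3 · 1/45 = 1/135; these sum to 13/540.
The posterior is then P(r = 1 | data) = 0, P(r = 3 | data) = 9/13, P(r = 8 | data) = 4/13.
So P(blue next | data) = Σ P(blue next | H) P(H | data) = (5/6)(9/13) + (0)(4/13) = 15/26.

0.5769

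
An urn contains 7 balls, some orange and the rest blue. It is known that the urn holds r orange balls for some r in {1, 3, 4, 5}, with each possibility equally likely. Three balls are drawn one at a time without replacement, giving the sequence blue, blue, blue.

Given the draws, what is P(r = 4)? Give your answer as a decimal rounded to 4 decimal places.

Under each hypothesis, the probability of the observed sequence is: P(data | r = 1) = (6/7)(5/6)(4/5) = 4/7; P(data | r = 3) = (4/7)(3/6)(2/5) = 4/35; P(data | r = 4) = (3/7)(2/6)(1/5) = 1/35; P(data | r = 5) = (2/7)(1/6)(0/5) = 0.
The prior-weighted likelihoods are 1/4 · 4/7 = 1/7, 1/4 · 4/35 = 1/35, 1/4 · 1/35 = 1/140, 1/4 · 0 = 0; with total 5/28.
By Bayes' rule, P(r = 4 | data) = (1/140) / (5/28) = 1/25.

0.0400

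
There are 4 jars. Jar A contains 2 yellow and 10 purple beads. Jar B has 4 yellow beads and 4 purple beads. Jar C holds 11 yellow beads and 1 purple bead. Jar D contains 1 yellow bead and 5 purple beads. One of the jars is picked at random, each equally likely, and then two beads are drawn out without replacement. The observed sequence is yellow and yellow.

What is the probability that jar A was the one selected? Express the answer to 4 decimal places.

Under each hypothesis, the probability of the observed sequence is: P(data | jar A) = (2/12)(1/11) = 0.015152; P(data | jar B) = (4/8)(3/7) = 0.21429; P(data | jar C) = (11/12)(10/11) = 0.83333; P(data | jar D) = (1/6)(0/5) = 0.
Multiplying each by its prior: 1/4 · 0.015152 = 0.0037879, 1/4 · 0.21429 = 0.053571, 1/4 · 0.83333 = 0.20833, 1/4 · 0 = 0; these sum to 0.26569.
So P(jar A | data) = (0.0037879) / (0.26569) = 0.014257.

0.0143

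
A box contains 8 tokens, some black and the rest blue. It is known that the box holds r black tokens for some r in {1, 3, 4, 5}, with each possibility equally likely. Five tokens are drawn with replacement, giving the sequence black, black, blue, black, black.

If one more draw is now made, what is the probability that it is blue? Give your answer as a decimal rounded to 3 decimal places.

0.445

For each hypothesis, P(data | H) works out to: P(data | r = 1) = (1/8)(1/8)(7/8)(1/8)(1/8) = 0.00021362; P(data | r = 3) = (3/8)(3/8)(5/8)(3/8)(3/8) = 0.01236; P(data | r = 4) = (4/8)(4/8)(4/8)(4/8)(4/8) = 0.03125; P(data | r = 5) = (5/8)(5/8)(3/8)(5/8)(5/8) = 0.05722.
Multiplying each by its prior: 1/4 · 0.00021362 = 5.3406e-05, 1/4 · 0.01236 = 0.0030899, 1/4 · 0.03125 = 0.0078125, 1/4 · 0.05722 = 0.014305; with total 0.025261.
Normalising, the posterior is P(r = 1 | data) = 0.0021142, P(r = 3 | data) = 0.12232, P(r = 4 | data) = 0.30927, P(r = 5 | data) = 0.56629.
Averaging over the posterior, P(blue next | data) = (7/8)(0.0021142) + (5/8)(0.12232) + (1/2)(0.30927) + (3/8)(0.56629) = 0.4453.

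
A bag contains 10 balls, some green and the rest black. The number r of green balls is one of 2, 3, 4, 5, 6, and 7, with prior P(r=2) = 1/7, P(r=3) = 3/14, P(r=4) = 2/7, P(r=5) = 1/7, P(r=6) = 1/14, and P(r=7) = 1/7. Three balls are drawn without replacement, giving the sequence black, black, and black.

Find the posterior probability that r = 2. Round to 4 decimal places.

0.3467

The likelihood of the observed sequence under each hypothesis: P(data | r = 2) = (8/10)(7/9)(6/8) = 0.46667; P(data | r = 3) = (7/10)(6/9)(5/8) = 0.29167; P(data | r = 4) = (6/10)(5/9)(4/8) = 0.16667; P(data | r = 5) = (5/10)(4/9)(3/8) = 0.083333; P(data | r = 6) = (4/10)(3/9)(2/8) = 0.033333; P(data | r = 7) = (3/10)(2/9)(1/8) = 0.0083333.
Weighting by the prior gives 1/7 · 0.46667 = 0.066667, 3/14 · 0.29167 = 0.0625, 2/7 · 0.16667 = 0.047619, 1/7 · 0.083333 = 0.011905, 1/14 · 0.033333 = 0.002381, 1/7 · 0.0083333 = 0.0011905; summing to 0.19226.
Hence P(r = 2 | data) = (0.066667) / (0.19226) = 0.34675.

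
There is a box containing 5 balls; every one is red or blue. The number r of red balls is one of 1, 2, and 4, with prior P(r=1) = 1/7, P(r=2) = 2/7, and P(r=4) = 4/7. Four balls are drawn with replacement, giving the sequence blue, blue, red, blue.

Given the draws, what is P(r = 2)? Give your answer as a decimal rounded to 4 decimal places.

Compute the likelihood of the observed sequence for each case: P(data | r = 1) = (4/5)(4/5)(1/5)(4/5) = 0.1024; P(data | r = 2) = (3/5)(3/5)(2/5)(3/5) = 0.0864; P(data | r = 4) = (1/5)(1/5)(4/5)(1/5) = 0.0064.
Weighting by the prior gives 1/7 · 0.1024 = 0.014629, 2/7 · 0.0864 = 0.024686, 4/7 · 0.0064 = 0.0036571; with total 0.042971.
Therefore the posterior P(r = 2 | data) = (0.024686) / (0.042971) = 0.57447.

0.5745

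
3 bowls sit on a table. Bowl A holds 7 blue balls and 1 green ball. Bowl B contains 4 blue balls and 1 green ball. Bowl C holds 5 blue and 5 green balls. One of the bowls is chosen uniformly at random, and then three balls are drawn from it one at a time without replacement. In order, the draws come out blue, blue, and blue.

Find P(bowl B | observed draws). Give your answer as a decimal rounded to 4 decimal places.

0.3609

Under each hypothesis, the probability of the observed sequence is: P(data | bowl A) = (7/8)(6/7)(5/6) = 5/8; P(data | bowl B) = (4/5)(3/4)(2/3) = 2/5; P(data | bowl C) = (5/10)(4/9)(3/8) = 1/12.
The prior-weighted likelihoods are 1/3 · 5/8 = 5/24, 1/3 · 2/5 = 2/15, 1/3 · 1/12 = 1/36; with total 133/360.
So P(bowl B | data) = (2/15) / (133/360) = 48/133.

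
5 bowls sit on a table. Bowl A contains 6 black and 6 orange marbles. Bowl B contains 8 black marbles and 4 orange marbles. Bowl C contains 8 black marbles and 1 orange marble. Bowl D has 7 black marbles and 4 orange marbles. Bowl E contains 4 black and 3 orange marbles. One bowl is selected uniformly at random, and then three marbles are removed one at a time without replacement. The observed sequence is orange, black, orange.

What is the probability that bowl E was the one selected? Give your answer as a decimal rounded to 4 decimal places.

Compute the likelihood of the observed sequence for each case: P(data | bowl A) = (6/12)(6/11)(5/10) = 0.13636; P(data | bowl B) = (4/12)(8/11)(3/10) = 0.072727; P(data | bowl C) = (1/9)(8/8)(0/7) = 0; P(data | bowl D) = (4/11)(7/10)(3/9) = 0.084848; P(data | bowl E) = (3/7)(4/6)(2/5) = 0.11429.
Multiplying each by its prior: 1/5 · 0.13636 = 0.027273, 1/5 · 0.072727 = 0.014545, 1/5 · 0 = 0, 1/5 · 0.084848 = 0.01697, 1/5 · 0.11429 = 0.022857; with total 0.081645.
By Bayes' rule, P(bowl E | data) = (0.022857) / (0.081645) = 0.27996.

0.2800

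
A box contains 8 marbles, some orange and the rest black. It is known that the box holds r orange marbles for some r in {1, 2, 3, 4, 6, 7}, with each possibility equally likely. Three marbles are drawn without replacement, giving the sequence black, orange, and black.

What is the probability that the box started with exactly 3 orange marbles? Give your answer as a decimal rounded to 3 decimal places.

0.270

Under each hypothesis, the probability of the observed sequence is: P(data | r = 1) = (7/8)(1/7)(6/6) = 1/8; P(data | r = 2) = (6/8)(2/7)(5/6) = 5/28; P(data | r = 3) = (5/8)(3/7)(4/6) = 5/28; P(data | r = 4) = (4/8)(4/7)(3/6) = 1/7; P(data | r = 6) = (2/8)(6/7)(1/6) = 1/28; P(data | r = 7) = (1/8)(7/7)(0/6) = 0.
Multiplying each by its prior: 1/6 · 1/8 = 1/48, 1/6 · 5/28 = 5/168, 1/6 · 5/28 = 5/168, 1/6 · 1/7 = 1/42, 1/6 · 1/28 = 1/168, 1/6 · 0 = 0; these sum to 37/336.
Hence P(r = 3 | data) = (5/168) / (37/336) = 10/37.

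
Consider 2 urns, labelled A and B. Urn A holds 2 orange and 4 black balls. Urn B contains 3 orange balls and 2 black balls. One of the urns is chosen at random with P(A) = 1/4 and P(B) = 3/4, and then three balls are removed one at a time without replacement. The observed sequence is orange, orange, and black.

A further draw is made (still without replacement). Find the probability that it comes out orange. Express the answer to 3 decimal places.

Compute the likelihood of the observed sequence for each case: P(data | urn A) = (2/6)(1/5)(4/4) = 1/15; P(data | urn B) = (3/5)(2/4)(2/3) = 1/5.
Multiplying each by its prior: 1/4 · 1/15 = 1/60, 3/4 · 1/5 = 3/20; summing to 1/6.
The posterior is then P(urn A | data) = 1/10, P(urn B | data) = 9/10.
The predictive probability is P(orange next | data) = (0)(1/10) + (1/2)(9/10) = 9/20.

0.450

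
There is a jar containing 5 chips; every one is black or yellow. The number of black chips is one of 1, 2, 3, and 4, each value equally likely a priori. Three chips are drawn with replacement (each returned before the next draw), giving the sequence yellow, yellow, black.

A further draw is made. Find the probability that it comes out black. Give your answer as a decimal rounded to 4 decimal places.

0.4160

Compute the likelihood of the observed sequence for each case: P(data | r = 1) = (4/5)(4/5)(1/5) = 16/125; P(data | r = 2) = (3/5)(3/5)(2/5) = 18/125; P(data | r = 3) = (2/5)(2/5)(3/5) = 12/125; P(data | r = 4) = (1/5)(1/5)(4/5) = 4/125.
Weighting by the prior gives 1/4 · 16/125 = 4/125, 1/4 · 18/125 = 9/250, 1/4 · 12/125 = 3/125, 1/4 · 4/125 = 1/125; with total 1/10.
Dividing through by the total gives posterior P(r = 1 | data) = 8/25, P(r = 2 | data) = 9/25, P(r = 3 | data) = 6/25, P(r = 4 | data) = 2/25.
The predictive probability is P(black next | data) = (1/5)(8/25) + (2/5)(9/25) + (3/5)(6/25) + (4/5)(2/25) = 52/125.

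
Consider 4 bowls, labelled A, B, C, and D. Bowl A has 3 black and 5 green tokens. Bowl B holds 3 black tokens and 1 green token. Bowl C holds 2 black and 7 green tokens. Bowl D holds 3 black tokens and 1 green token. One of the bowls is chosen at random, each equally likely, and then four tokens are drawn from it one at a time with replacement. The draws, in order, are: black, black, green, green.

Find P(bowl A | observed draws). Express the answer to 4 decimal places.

Under each hypothesis, the probability of the observed sequence is: P(data | bowl A) = (3/8)(3/8)(5/8)(5/8) = 0.054932; P(data | bowl B) = (3/4)(3/4)(1/4)(1/4) = 0.035156; P(data | bowl C) = (2/9)(2/9)(7/9)(7/9) = 0.029873; P(data | bowl D) = (3/4)(3/4)(1/4)(1/4) = 0.035156.
Weighting by the prior gives 1/4 · 0.054932 = 0.013733, 1/4 · 0.035156 = 0.0087891, 1/4 · 0.029873 = 0.0074684, 1/4 · 0.035156 = 0.0087891; summing to 0.038779.
Therefore the posterior P(bowl A | data) = (0.013733) / (0.038779) = 0.35413.

0.3541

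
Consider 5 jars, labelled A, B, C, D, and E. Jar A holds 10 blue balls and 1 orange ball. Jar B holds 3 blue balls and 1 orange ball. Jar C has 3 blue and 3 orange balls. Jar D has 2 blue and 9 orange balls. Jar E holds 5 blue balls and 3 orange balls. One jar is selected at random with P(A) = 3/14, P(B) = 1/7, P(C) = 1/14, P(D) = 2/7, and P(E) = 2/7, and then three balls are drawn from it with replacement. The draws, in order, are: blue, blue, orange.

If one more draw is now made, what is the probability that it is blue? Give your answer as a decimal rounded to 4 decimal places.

Compute the likelihood of the observed sequence for each case: P(data | jar A) = (10/11)(10/11)(1/11) = 0.075131; P(data | jar B) = (3/4)(3/4)(1/4) = 0.14062; P(data | jar C) = (3/6)(3/6)(3/6) = 0.125; P(data | jar D) = (2/11)(2/11)(9/11) = 0.027047; P(data | jar E) = (5/8)(5/8)(3/8) = 0.14648.
The prior-weighted likelihoods are 3/14 · 0.075131 = 0.0161, 1/7 · 0.14062 = 0.020089, 1/14 · 0.125 = 0.0089286, 2/7 · 0.027047 = 0.0077278, 2/7 · 0.14648 = 0.041853; summing to 0.094698.
The posterior is then P(jar A | data) = 0.17001, P(jar B | data) = 0.21214, P(jar C | data) = 0.094285, P(jar D | data) = 0.081605, P(jar E | data) = 0.44196.
So P(blue next | data) = Σ P(blue next | H) P(H | data) = (10/11)(0.17001) + (3/4)(0.21214) + (1/2)(0.094285) + (2/11)(0.081605) + (5/8)(0.44196) = 0.65186.

0.6519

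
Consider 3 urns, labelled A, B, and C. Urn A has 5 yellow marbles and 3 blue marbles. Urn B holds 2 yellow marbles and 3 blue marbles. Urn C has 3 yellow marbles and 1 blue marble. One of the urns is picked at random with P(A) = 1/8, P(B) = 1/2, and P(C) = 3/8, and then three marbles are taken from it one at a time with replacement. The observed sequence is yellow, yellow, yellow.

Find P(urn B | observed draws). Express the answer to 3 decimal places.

The likelihood of the observed sequence under each hypothesis: P(data | urn A) = (5/8)(5/8)(5/8) = 0.24414; P(data | urn B) = (2/5)(2/5)(2/5) = 0.064; P(data | urn C) = (3/4)(3/4)(3/4) = 0.42188.
Multiplying each by its prior: 1/8 · 0.24414 = 0.030518, 1/2 · 0.064 = 0.032, 3/8 · 0.42188 = 0.1582; these sum to 0.22072.
So P(urn B | data) = (0.032) / (0.22072) = 0.14498.

0.145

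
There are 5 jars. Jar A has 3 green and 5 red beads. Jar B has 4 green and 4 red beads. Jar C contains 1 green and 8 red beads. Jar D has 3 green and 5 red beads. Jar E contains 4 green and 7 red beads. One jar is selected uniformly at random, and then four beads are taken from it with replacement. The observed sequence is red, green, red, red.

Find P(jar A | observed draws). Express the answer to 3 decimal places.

Compute the likelihood of the observed sequence for each case: P(data | jar A) = (5/8)(3/8)(5/8)(5/8) = 0.091553; P(data | jar B) = (4/8)(4/8)(4/8)(4/8) = 0.0625; P(data | jar C) = (8/9)(1/9)(8/9)(8/9) = 0.078037; P(data | jar D) = (5/8)(3/8)(5/8)(5/8) = 0.091553; P(data | jar E) = (7/11)(4/11)(7/11)(7/11) = 0.093709.
Weighting by the prior gives 1/5 · 0.091553 = 0.018311, 1/5 · 0.0625 = 0.0125, 1/5 · 0.078037 = 0.015607, 1/5 · 0.091553 = 0.018311, 1/5 · 0.093709 = 0.018742; with total 0.08347.
Hence P(jar A | data) = (0.018311) / (0.08347) = 0.21937.

0.219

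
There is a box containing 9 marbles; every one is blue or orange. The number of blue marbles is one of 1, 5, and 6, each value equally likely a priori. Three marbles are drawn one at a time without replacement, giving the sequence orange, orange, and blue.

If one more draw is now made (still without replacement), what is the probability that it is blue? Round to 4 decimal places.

The likelihood of the observed sequence under each hypothesis: P(data | r = 1) = (8/9)(7/8)(1/7) = 1/9; P(data | r = 5) = (4/9)(3/8)(5/7) = 5/42; P(data | r = 6) = (3/9)(2/8)(6/7) = 1/14.
Weighting by the prior gives 1/3 · 1/9 = 1/27, 1/3 · 5/42 = 5/126, 1/3 · 1/14 = 1/42; these sum to 19/189.
The posterior is then P(r = 1 | data) = 7/19, P(r = 5 | data) = 15/38, P(r = 6 | data) = 9/38.
Averaging over the posterior, P(blue next | data) = (0)(7/19) + (2/3)(15/38) + (5/6)(9/38) = 35/76.

0.4605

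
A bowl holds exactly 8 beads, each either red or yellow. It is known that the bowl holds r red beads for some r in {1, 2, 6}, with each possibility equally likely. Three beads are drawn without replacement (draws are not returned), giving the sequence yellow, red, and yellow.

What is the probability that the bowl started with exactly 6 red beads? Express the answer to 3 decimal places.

0.105

Compute the likelihood of the observed sequence for each case: P(data | r = 1) = (7/8)(1/7)(6/6) = 1/8; P(data | r = 2) = (6/8)(2/7)(5/6) = 5/28; P(data | r = 6) = (2/8)(6/7)(1/6) = 1/28.
The prior-weighted likelihoods are 1/3 · 1/8 = 1/24, 1/3 · 5/28 = 5/84, 1/3 · 1/28 = 1/84; these sum to 19/168.
By Bayes' rule, P(r = 6 | data) = (1/84) / (19/168) = 2/19.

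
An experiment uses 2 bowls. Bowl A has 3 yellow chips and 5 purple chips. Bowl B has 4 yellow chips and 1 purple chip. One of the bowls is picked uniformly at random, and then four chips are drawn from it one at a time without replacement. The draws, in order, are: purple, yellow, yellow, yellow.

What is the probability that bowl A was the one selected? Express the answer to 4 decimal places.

0.0820

For each hypothesis, P(data | H) works out to: P(data | bowl A) = (5/8)(3/7)(2/6)(1/5) = 1/56; P(data | bowl B) = (1/5)(4/4)(3/3)(2/2) = 1/5.
The prior-weighted likelihoods are 1/2 · 1/56 = 1/112, 1/2 · 1/5 = 1/10; summing to 61/560.
Hence P(bowl A | data) = (1/112) / (61/560) = 5/61.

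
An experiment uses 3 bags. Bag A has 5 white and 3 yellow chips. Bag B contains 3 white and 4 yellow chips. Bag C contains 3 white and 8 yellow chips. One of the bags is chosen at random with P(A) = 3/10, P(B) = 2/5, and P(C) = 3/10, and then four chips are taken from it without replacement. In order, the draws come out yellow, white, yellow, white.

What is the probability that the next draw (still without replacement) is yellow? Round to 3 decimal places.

0.572

The likelihood of the observed sequence under each hypothesis: P(data | bag A) = (3/8)(5/7)(2/6)(4/5) = 0.071429; P(data | bag B) = (4/7)(3/6)(3/5)(2/4) = 0.085714; P(data | bag C) = (8/11)(3/10)(7/9)(2/8) = 0.042424.
The prior-weighted likelihoods are 3/10 · 0.071429 = 0.021429, 2/5 · 0.085714 = 0.034286, 3/10 · 0.042424 = 0.012727; summing to 0.068442.
The posterior is then P(bag A | data) = 0.31309, P(bag B | data) = 0.50095, P(bag C | data) = 0.18596.
The predictive probability is P(yellow next | data) = (1/4)(0.31309) + (2/3)(0.50095) + (6/7)(0.18596) = 0.57163.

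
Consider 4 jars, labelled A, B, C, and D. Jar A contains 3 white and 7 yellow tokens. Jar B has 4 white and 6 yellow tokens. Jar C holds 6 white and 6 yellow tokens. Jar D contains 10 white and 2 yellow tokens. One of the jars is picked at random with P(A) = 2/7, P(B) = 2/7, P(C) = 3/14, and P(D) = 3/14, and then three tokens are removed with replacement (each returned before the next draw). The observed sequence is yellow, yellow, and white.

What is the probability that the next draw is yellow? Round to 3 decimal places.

0.595

Compute the likelihood of the observed sequence for each case: P(data | jar A) = (7/10)(7/10)(3/10) = 0.147; P(data | jar B) = (6/10)(6/10)(4/10) = 0.144; P(data | jar C) = (6/12)(6/12)(6/12) = 0.125; P(data | jar D) = (2/12)(2/12)(10/12) = 0.023148.
Weighting by the prior gives 2/7 · 0.147 = 0.042, 2/7 · 0.144 = 0.041143, 3/14 · 0.125 = 0.026786, 3/14 · 0.023148 = 0.0049603; these sum to 0.11489.
Normalising, the posterior is P(jar A | data) = 0.36557, P(jar B | data) = 0.35811, P(jar C | data) = 0.23314, P(jar D | data) = 0.043175.
So P(yellow next | data) = Σ P(yellow next | H) P(H | data) = (7/10)(0.36557) + (3/5)(0.35811) + (1/2)(0.23314) + (1/6)(0.043175) = 0.59453.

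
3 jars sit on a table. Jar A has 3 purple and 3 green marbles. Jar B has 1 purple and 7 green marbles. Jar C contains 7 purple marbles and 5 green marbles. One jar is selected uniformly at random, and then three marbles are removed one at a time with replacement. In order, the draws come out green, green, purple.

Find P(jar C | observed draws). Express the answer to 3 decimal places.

0.315

Compute the likelihood of the observed sequence for each case: P(data | jar A) = (3/6)(3/6)(3/6) = 0.125; P(data | jar B) = (7/8)(7/8)(1/8) = 0.095703; P(data | jar C) = (5/12)(5/12)(7/12) = 0.10127.
Multiplying each by its prior: 1/3 · 0.125 = 0.041667, 1/3 · 0.095703 = 0.031901, 1/3 · 0.10127 = 0.033758; with total 0.10733.
Therefore the posterior P(jar C | data) = (0.033758) / (0.10733) = 0.31454.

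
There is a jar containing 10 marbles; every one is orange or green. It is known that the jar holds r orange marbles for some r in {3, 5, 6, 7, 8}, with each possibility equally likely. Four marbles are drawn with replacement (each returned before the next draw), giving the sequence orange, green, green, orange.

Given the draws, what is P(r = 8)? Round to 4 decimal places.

For each hypothesis, P(data | H) works out to: P(data | r = 3) = (3/10)(7/10)(7/10)(3/10) = 0.0441; P(data | r = 5) = (5/10)(5/10)(5/10)(5/10) = 0.0625; P(data | r = 6) = (6/10)(4/10)(4/10)(6/10) = 0.0576; P(data | r = 7) = (7/10)(3/10)(3/10)(7/10) = 0.0441; P(data | r = 8) = (8/10)(2/10)(2/10)(8/10) = 0.0256.
Weighting by the prior gives 1/5 · 0.0441 = 0.00882, 1/5 · 0.0625 = 0.0125, 1/5 · 0.0576 = 0.01152, 1/5 · 0.0441 = 0.00882, 1/5 · 0.0256 = 0.00512; these sum to 0.04678.
By Bayes' rule, P(r = 8 | data) = (0.00512) / (0.04678) = 0.10945.

0.1094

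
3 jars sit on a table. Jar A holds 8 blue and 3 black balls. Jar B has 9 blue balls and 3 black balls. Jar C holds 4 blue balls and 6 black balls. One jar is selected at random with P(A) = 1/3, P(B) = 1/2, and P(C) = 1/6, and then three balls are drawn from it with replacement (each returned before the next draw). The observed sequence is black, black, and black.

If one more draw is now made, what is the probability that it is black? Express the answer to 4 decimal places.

Under each hypothesis, the probability of the observed sequence is: P(data | jar A) = (3/11)(3/11)(3/11) = 0.020285; P(data | jar B) = (3/12)(3/12)(3/12) = 0.015625; P(data | jar C) = (6/10)(6/10)(6/10) = 0.216.
The prior-weighted likelihoods are 1/3 · 0.020285 = 0.0067618, 1/2 · 0.015625 = 0.0078125, 1/6 · 0.216 = 0.036; with total 0.050574.
Dividing through by the total gives posterior P(jar A | data) = 0.1337, P(jar B | data) = 0.15448, P(jar C | data) = 0.71182.
The predictive probability is P(black next | data) = (3/11)(0.1337) + (1/4)(0.15448) + (3/5)(0.71182) = 0.50218.

0.5022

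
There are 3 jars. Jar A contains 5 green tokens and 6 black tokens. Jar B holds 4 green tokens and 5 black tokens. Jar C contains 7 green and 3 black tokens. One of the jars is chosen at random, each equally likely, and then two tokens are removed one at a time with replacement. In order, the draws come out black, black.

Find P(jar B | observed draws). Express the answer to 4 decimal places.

For each hypothesis, P(data | H) works out to: P(data | jar A) = (6/11)(6/11) = 0.29752; P(data | jar B) = (5/9)(5/9) = 0.30864; P(data | jar C) = (3/10)(3/10) = 0.09.
Weighting by the prior gives 1/3 · 0.29752 = 0.099174, 1/3 · 0.30864 = 0.10288, 1/3 · 0.09 = 0.03; with total 0.23205.
Therefore the posterior P(jar B | data) = (0.10288) / (0.23205) = 0.44335.

0.4433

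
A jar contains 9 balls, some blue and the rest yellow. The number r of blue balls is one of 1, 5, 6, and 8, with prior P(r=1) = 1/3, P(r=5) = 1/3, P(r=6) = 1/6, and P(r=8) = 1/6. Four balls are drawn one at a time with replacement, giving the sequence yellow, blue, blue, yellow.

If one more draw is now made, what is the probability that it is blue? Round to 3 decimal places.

0.556

Compute the likelihood of the observed sequence for each case: P(data | r = 1) = (8/9)(1/9)(1/9)(8/9) = 0.0097546; P(data | r = 5) = (4/9)(5/9)(5/9)(4/9) = 0.060966; P(data | r = 6) = (3/9)(6/9)(6/9)(3/9) = 0.049383; P(data | r = 8) = (1/9)(8/9)(8/9)(1/9) = 0.0097546.
Multiplying each by its prior: 1/3 · 0.0097546 = 0.0032515, 1/3 · 0.060966 = 0.020322, 1/6 · 0.049383 = 0.0082305, 1/6 · 0.0097546 = 0.0016258; these sum to 0.03343.
Normalising, the posterior is P(r = 1 | data) = 0.097264, P(r = 5 | data) = 0.6079, P(r = 6 | data) = 0.2462, P(r = 8 | data) = 0.048632.
So P(blue next | data) = Σ P(blue next | H) P(H | data) = (1/9)(0.097264) + (5/9)(0.6079) + (2/3)(0.2462) + (8/9)(0.048632) = 0.55589.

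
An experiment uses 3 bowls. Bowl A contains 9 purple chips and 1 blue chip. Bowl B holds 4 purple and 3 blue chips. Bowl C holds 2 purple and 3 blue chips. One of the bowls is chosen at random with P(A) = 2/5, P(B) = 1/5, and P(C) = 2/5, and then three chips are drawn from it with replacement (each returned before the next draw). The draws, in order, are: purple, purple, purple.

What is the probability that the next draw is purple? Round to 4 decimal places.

0.8293

The likelihood of the observed sequence under each hypothesis: P(data | bowl A) = (9/10)(9/10)(9/10) = 0.729; P(data | bowl B) = (4/7)(4/7)(4/7) = 0.18659; P(data | bowl C) = (2/5)(2/5)(2/5) = 0.064.
Weighting by the prior gives 2/5 · 0.729 = 0.2916, 1/5 · 0.18659 = 0.037318, 2/5 · 0.064 = 0.0256; summing to 0.35452.
The posterior is then P(bowl A | data) = 0.82253, P(bowl B | data) = 0.10526, P(bowl C | data) = 0.072211.
So P(purple next | data) = Σ P(purple next | H) P(H | data) = (9/10)(0.82253) + (4/7)(0.10526) + (2/5)(0.072211) = 0.82931.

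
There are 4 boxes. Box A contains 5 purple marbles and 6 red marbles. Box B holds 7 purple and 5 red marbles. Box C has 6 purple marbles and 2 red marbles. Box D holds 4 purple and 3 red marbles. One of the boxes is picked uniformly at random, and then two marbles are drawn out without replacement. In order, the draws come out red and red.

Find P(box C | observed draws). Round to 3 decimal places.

0.059

Under each hypothesis, the probability of the observed sequence is: P(data | box A) = (6/11)(5/10) = 0.27273; P(data | box B) = (5/12)(4/11) = 0.15152; P(data | box C) = (2/8)(1/7) = 0.035714; P(data | box D) = (3/7)(2/6) = 0.14286.
Weighting by the prior gives 1/4 · 0.27273 = 0.068182, 1/4 · 0.15152 = 0.037879, 1/4 · 0.035714 = 0.0089286, 1/4 · 0.14286 = 0.035714; with total 0.1507.
By Bayes' rule, P(box C | data) = (0.0089286) / (0.1507) = 0.059246.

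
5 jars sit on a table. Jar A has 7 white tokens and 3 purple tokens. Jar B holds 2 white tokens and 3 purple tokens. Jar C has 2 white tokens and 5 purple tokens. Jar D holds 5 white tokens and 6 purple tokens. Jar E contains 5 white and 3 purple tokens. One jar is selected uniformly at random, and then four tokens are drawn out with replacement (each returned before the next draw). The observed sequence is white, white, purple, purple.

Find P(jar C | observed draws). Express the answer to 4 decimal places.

Compute the likelihood of the observed sequence for each case: P(data | jar A) = (7/10)(7/10)(3/10)(3/10) = 0.0441; P(data | jar B) = (2/5)(2/5)(3/5)(3/5) = 0.0576; P(data | jar C) = (2/7)(2/7)(5/7)(5/7) = 0.041649; P(data | jar D) = (5/11)(5/11)(6/11)(6/11) = 0.061471; P(data | jar E) = (5/8)(5/8)(3/8)(3/8) = 0.054932.
Weighting by the prior gives 1/5 · 0.0441 = 0.00882, 1/5 · 0.0576 = 0.01152, 1/5 · 0.041649 = 0.0083299, 1/5 · 0.061471 = 0.012294, 1/5 · 0.054932 = 0.010986; with total 0.05195.
Therefore the posterior P(jar C | data) = (0.0083299) / (0.05195) = 0.16034.

0.1603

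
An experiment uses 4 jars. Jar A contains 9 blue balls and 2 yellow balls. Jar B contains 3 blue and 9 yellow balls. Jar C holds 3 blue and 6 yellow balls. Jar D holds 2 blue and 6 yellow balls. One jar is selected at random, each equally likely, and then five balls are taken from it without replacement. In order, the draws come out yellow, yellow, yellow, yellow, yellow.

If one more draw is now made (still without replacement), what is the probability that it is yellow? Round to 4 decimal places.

Under each hypothesis, the probability of the observed sequence is: P(data | jar A) = (2/11)(1/10)(0/9) = 0; P(data | jar B) = (9/12)(8/11)(7/10)(6/9)(5/8) = 0.15909; P(data | jar C) = (6/9)(5/8)(4/7)(3/6)(2/5) = 0.047619; P(data | jar D) = (6/8)(5/7)(4/6)(3/5)(2/4) = 0.10714.
Multiplying each by its prior: 1/4 · 0 = 0, 1/4 · 0.15909 = 0.039773, 1/4 · 0.047619 = 0.011905, 1/4 · 0.10714 = 0.026786; these sum to 0.078463.
Normalising, the posterior is P(jar A | data) = 0, P(jar B | data) = 0.5069, P(jar C | data) = 0.15172, P(jar D | data) = 0.34138.
The predictive probability is P(yellow next | data) = (4/7)(0.5069) + (1/4)(0.15172) + (1/3)(0.34138) = 0.44138.

0.4414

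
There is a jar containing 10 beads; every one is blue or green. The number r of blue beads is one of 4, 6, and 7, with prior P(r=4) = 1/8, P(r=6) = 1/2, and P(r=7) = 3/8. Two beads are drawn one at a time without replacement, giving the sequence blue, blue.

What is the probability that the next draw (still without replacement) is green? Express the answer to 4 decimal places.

Under each hypothesis, the probability of the observed sequence is: P(data | r = 4) = (4/10)(3/9) = 2/15; P(data | r = 6) = (6/10)(5/9) = 1/3; P(data | r = 7) = (7/10)(6/9) = 7/15.
The prior-weighted likelihoods are 1/8 · 2/15 = 1/60, 1/2 · 1/3 = 1/6, 3/8 · 7/15 = 7/40; with total 43/120.
Dividing through by the total gives posterior P(r = 4 | data) = 2/43, P(r = 6 | data) = 20/43, P(r = 7 | data) = 21/43.
Averaging over the posterior, P(green next | data) = (3/4)(2/43) + (1/2)(20/43) + (3/8)(21/43) = 155/344.

0.4506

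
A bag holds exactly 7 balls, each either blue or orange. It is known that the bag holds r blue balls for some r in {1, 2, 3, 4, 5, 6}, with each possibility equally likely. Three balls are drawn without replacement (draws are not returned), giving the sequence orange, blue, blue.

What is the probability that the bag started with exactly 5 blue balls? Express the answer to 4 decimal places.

The likelihood of the observed sequence under each hypothesis: P(data | r = 1) = (6/7)(1/6)(0/5) = 0; P(data | r = 2) = (5/7)(2/6)(1/5) = 1/21; P(data | r = 3) = (4/7)(3/6)(2/5) = 4/35; P(data | r = 4) = (3/7)(4/6)(3/5) = 6/35; P(data | r = 5) = (2/7)(5/6)(4/5) = 4/21; P(data | r = 6) = (1/7)(6/6)(5/5) = 1/7.
The prior-weighted likelihoods are 1/6 · 0 = 0, 1/6 · 1/21 = 1/126, 1/6 · 4/35 = 2/105, 1/6 · 6/35 = 1/35, 1/6 · 4/21 = 2/63, 1/6 · 1/7 = 1/42; summing to 1/9.
So P(r = 5 | data) = (2/63) / (1/9) = 2/7.

0.2857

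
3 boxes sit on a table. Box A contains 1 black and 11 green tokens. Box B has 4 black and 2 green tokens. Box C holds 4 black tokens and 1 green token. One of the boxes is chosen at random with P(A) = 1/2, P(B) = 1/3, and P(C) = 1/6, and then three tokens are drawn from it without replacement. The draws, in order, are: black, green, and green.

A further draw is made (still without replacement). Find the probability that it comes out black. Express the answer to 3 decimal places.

The likelihood of the observed sequence under each hypothesis: P(data | box A) = (1/12)(11/11)(10/10) = 1/12; P(data | box B) = (4/6)(2/5)(1/4) = 1/15; P(data | box C) = (4/5)(1/4)(0/3) = 0.
The prior-weighted likelihoods are 1/2 · 1/12 = 1/24, 1/3 · 1/15 = 1/45, 1/6 · 0 = 0; with total 23/360.
Normalising, the posterior is P(box A | data) = 15/23, P(box B | data) = 8/23, P(box C | data) = 0.
Averaging over the posterior, P(black next | data) = (0)(15/23) + (1)(8/23) = 8/23.

0.348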